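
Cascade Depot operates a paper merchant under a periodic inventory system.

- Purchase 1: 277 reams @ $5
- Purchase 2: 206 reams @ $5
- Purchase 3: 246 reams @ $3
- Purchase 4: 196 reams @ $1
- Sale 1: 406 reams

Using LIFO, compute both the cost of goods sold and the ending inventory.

Sale 1 (406) [LIFO — newest first]: 196 @ $1 + 210 @ $3 = $826
Ending inventory: 277 @ $5 + 206 @ $5 + 36 @ $3 = $2,523

COGS = $826; ending inventory = $2,523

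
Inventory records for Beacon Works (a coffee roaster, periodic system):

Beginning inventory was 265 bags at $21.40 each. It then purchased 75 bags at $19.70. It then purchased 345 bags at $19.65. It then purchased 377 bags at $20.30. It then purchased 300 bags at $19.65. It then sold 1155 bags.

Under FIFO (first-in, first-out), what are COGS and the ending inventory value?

COGS = $23,408.30; ending inventory = $4,067.55

Sale 1 (1155) [FIFO — oldest first]: 265 @ $21.40 + 75 @ $19.70 + 345 @ $19.65 + 377 @ $20.30 + 93 @ $19.65 = $23,408.30
Ending inventory: 207 @ $19.65 = $4,067.55
Check: goods available $27,475.85 = COGS $23,408.30 + ending $4,067.55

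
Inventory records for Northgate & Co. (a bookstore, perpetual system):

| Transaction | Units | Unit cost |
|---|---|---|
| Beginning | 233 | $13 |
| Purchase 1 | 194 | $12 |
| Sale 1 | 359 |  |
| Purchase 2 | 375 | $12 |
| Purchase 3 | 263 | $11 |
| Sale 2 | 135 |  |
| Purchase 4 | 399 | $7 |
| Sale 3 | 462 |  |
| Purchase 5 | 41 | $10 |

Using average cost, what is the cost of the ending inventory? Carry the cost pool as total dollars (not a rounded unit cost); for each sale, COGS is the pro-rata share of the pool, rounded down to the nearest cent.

Ending inventory = $5,365.52

After Beginning: 233 on hand, pool $3,029.00 (≈ $13.0000 each)
After Purchase 1: 427 on hand, pool $5,357.00 (≈ $12.5457 each)
Sale 1, sell 359: 359/427 × $5,357.00 → $4,503.89
After Purchase 2: 443 on hand, pool $5,353.11 (≈ $12.0838 each)
After Purchase 3: 706 on hand, pool $8,246.11 (≈ $11.6800 each)
Sale 2, sell 135: 135/706 × $8,246.11 → $1,576.80
After Purchase 4: 970 on hand, pool $9,462.31 (≈ $9.7550 each)
Sale 3, sell 462: 462/970 × $9,462.31 → $4,506.79
After Purchase 5: 549 on hand, pool $5,365.52 (≈ $9.7733 each)
Total COGS = $4,503.89 + $1,576.80 + $4,506.79 = $10,587.48
Ending inventory (cost pool remaining) = $5,365.52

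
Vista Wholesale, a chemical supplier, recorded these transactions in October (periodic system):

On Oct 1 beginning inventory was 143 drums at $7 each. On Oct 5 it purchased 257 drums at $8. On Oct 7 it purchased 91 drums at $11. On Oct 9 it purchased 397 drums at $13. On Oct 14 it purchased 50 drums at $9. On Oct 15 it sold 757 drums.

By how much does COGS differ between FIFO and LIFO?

$848

FIFO COGS: 143 @ $7 + 257 @ $8 + 91 @ $11 + 266 @ $13 = $7,516
LIFO COGS: 50 @ $9 + 397 @ $13 + 91 @ $11 + 219 @ $8 = $8,364
Difference = |$7,516 − $8,364| = $848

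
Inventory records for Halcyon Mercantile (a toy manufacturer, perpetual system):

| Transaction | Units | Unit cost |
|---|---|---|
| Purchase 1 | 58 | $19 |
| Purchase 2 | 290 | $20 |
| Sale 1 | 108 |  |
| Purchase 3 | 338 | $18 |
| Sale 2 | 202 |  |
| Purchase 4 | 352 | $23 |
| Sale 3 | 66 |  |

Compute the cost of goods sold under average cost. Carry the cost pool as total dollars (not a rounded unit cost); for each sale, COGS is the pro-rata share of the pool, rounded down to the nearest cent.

After Purchase 1: 58 on hand, pool $1,102.00 (≈ $19.0000 each)
After Purchase 2: 348 on hand, pool $6,902.00 (≈ $19.8333 each)
Sale 1, sell 108: 108/348 × $6,902.00 → $2,142.00
After Purchase 3: 578 on hand, pool $10,844.00 (≈ $18.7612 each)
Sale 2, sell 202: 202/578 × $10,844.00 → $3,789.77
After Purchase 4: 728 on hand, pool $15,150.23 (≈ $20.8108 each)
Sale 3, sell 66: 66/728 × $15,150.23 → $1,373.50
Total COGS = $2,142.00 + $3,789.77 + $1,373.50 = $7,305.27
Ending inventory (cost pool remaining) = $13,776.73
Check: goods available $21,082.00 = COGS $7,305.27 + ending $13,776.73

COGS = $7,305.27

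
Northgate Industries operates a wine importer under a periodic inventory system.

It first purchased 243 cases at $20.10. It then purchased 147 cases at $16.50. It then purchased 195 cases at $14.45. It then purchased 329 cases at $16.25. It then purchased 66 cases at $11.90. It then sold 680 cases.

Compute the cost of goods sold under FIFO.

Sale 1 (680) [FIFO — oldest first]: 243 @ $20.10 + 147 @ $16.50 + 195 @ $14.45 + 95 @ $16.25 = $11,671.30
Ending inventory: 234 @ $16.25 + 66 @ $11.90 = $4,587.90

COGS = $11,671.30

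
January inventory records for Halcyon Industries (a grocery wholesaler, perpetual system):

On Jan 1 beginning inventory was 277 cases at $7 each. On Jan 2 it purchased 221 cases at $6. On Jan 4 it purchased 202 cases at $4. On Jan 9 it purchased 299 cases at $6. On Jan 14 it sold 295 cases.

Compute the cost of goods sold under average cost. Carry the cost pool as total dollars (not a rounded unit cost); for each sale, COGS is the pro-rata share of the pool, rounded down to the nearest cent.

COGS = $1,732.49

After Jan 1: 277 on hand, pool $1,939.00 (≈ $7.0000 each)
After Jan 2: 498 on hand, pool $3,265.00 (≈ $6.5562 each)
After Jan 4: 700 on hand, pool $4,073.00 (≈ $5.8186 each)
After Jan 9: 999 on hand, pool $5,867.00 (≈ $5.8729 each)
Jan 14, sell 295: 295/999 × $5,867.00 → $1,732.49
Ending inventory (cost pool remaining) = $4,134.51
Check: goods available $5,867.00 = COGS $1,732.49 + ending $4,134.51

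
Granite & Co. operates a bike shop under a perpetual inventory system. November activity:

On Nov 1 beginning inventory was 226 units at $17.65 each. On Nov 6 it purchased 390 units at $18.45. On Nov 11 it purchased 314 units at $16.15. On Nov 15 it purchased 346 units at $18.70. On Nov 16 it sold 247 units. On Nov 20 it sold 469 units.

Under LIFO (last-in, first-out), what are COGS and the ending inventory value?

Nov 16, 247 sold [LIFO — newest first]: 247 @ $18.70 = $4,618.90
Nov 20, 469 sold [LIFO — newest first]: 99 @ $18.70 + 314 @ $16.15 + 56 @ $18.45 = $7,955.60
Total COGS = $4,618.90 + $7,955.60 = $12,574.50
Ending inventory: 226 @ $17.65 + 334 @ $18.45 = $10,151.20

COGS = $12,574.50; ending inventory = $10,151.20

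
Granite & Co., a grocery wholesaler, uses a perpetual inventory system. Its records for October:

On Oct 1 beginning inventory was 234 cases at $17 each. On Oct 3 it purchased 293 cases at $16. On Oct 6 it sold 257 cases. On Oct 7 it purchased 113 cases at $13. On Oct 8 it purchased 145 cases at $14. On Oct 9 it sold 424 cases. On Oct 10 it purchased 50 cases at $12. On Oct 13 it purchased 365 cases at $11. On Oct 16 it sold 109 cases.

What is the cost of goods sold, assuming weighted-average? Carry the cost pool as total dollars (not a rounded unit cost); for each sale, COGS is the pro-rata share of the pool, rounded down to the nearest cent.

After Oct 1: 234 on hand, pool $3,978.00 (≈ $17.0000 each)
After Oct 3: 527 on hand, pool $8,666.00 (≈ $16.4440 each)
Oct 6, sell 257: 257/527 × $8,666.00 → $4,226.11
After Oct 7: 383 on hand, pool $5,908.89 (≈ $15.4279 each)
After Oct 8: 528 on hand, pool $7,938.89 (≈ $15.0358 each)
Oct 9, sell 424: 424/528 × $7,938.89 → $6,375.16
After Oct 10: 154 on hand, pool $2,163.73 (≈ $14.0502 each)
After Oct 13: 519 on hand, pool $6,178.73 (≈ $11.9051 each)
Oct 16, sell 109: 109/519 × $6,178.73 → $1,297.65
Total COGS = $4,226.11 + $6,375.16 + $1,297.65 = $11,898.92
Ending inventory (cost pool remaining) = $4,881.08

COGS = $11,898.92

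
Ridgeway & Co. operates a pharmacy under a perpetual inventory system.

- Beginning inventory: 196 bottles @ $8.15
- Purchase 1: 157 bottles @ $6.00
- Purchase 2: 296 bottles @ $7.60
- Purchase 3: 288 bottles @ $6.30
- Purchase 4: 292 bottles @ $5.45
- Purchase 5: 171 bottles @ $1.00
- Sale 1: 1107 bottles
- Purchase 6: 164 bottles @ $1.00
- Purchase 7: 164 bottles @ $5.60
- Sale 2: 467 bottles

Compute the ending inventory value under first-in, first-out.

Sale 1 (1107) [FIFO — oldest first]: 196 @ $8.15 + 157 @ $6.00 + 296 @ $7.60 + 288 @ $6.30 + 170 @ $5.45 = $7,529.90
Sale 2 (467) [FIFO — oldest first]: 122 @ $5.45 + 171 @ $1.00 + 164 @ $1.00 + 10 @ $5.60 = $1,055.90
Total COGS = $7,529.90 + $1,055.90 = $8,585.80
Ending inventory: 154 @ $5.60 = $862.40
Check: goods available $9,448.20 = COGS $8,585.80 + ending $862.40

Ending inventory = $862.40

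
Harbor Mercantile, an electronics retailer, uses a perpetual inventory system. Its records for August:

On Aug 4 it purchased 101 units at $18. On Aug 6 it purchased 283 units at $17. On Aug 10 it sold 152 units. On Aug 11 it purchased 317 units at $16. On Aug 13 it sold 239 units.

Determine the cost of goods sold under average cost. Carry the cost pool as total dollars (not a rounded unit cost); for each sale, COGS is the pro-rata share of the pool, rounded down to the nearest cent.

COGS = $6,575.53

After Aug 4: 101 on hand, pool $1,818.00 (≈ $18.0000 each)
After Aug 6: 384 on hand, pool $6,629.00 (≈ $17.2630 each)
Aug 10, sell 152: 152/384 × $6,629.00 → $2,623.97
After Aug 11: 549 on hand, pool $9,077.03 (≈ $16.5338 each)
Aug 13, sell 239: 239/549 × $9,077.03 → $3,951.56
Total COGS = $2,623.97 + $3,951.56 = $6,575.53
Ending inventory (cost pool remaining) = $5,125.47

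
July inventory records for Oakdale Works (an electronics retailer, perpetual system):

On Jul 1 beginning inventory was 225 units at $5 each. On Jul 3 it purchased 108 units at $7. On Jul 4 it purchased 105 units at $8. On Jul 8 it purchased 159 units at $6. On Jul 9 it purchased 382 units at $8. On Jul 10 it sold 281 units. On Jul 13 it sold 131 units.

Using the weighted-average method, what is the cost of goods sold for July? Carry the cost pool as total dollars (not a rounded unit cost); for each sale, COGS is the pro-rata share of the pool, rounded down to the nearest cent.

After Jul 1: 225 on hand, pool $1,125.00 (≈ $5.0000 each)
After Jul 3: 333 on hand, pool $1,881.00 (≈ $5.6486 each)
After Jul 4: 438 on hand, pool $2,721.00 (≈ $6.2123 each)
After Jul 8: 597 on hand, pool $3,675.00 (≈ $6.1558 each)
After Jul 9: 979 on hand, pool $6,731.00 (≈ $6.8754 each)
Jul 10, sell 281: 281/979 × $6,731.00 → $1,931.98
Jul 13, sell 131: 131/698 × $4,799.02 → $900.67
Total COGS = $1,931.98 + $900.67 = $2,832.65
Ending inventory (cost pool remaining) = $3,898.35

COGS = $2,832.65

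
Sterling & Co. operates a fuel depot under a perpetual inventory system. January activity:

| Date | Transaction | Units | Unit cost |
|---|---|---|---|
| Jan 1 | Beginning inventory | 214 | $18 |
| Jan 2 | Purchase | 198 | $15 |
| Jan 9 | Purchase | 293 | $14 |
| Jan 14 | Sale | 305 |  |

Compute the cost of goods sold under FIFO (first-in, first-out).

COGS = $5,217

Jan 14, 305 sold [FIFO — oldest first]: 214 @ $18 + 91 @ $15 = $5,217
Ending inventory: 107 @ $15 + 293 @ $14 = $5,707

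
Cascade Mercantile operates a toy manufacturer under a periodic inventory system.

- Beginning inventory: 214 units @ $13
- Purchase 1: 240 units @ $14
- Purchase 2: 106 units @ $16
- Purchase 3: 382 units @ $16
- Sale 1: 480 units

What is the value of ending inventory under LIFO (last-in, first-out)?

Sale 1 (480) [LIFO — newest first]: 382 @ $16 + 98 @ $16 = $7,680
Ending inventory: 214 @ $13 + 240 @ $14 + 8 @ $16 = $6,270

Ending inventory = $6,270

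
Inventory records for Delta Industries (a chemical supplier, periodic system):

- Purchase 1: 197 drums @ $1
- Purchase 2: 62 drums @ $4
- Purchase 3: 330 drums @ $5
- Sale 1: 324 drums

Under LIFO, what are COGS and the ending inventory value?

COGS = $1,620; ending inventory = $475

Sale 1 (324) [LIFO — newest first]: 324 @ $5 = $1,620
Ending inventory: 197 @ $1 + 62 @ $4 + 6 @ $5 = $475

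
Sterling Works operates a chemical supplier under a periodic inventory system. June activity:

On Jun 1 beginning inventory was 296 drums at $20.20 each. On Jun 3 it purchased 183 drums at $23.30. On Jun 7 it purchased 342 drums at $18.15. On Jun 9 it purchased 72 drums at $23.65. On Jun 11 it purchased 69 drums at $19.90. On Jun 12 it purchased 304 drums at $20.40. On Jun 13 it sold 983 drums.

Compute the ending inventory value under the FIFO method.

Jun 13, 983 sold [FIFO — oldest first]: 296 @ $20.20 + 183 @ $23.30 + 342 @ $18.15 + 72 @ $23.65 + 69 @ $19.90 + 21 @ $20.40 = $19,954.70
Ending inventory: 283 @ $20.40 = $5,773.20

Ending inventory = $5,773.20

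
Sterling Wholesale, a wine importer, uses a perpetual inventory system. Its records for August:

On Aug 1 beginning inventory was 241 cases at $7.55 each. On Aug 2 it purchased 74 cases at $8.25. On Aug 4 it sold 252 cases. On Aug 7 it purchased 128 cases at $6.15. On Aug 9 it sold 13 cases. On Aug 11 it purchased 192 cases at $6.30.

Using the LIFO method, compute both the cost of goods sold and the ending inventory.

Aug 4, 252 sold [LIFO — newest first]: 74 @ $8.25 + 178 @ $7.55 = $1,954.40
Aug 9, 13 sold [LIFO — newest first]: 13 @ $6.15 = $79.95
Total COGS = $1,954.40 + $79.95 = $2,034.35
Ending inventory: 63 @ $7.55 + 115 @ $6.15 + 192 @ $6.30 = $2,392.50
Check: goods available $4,426.85 = COGS $2,034.35 + ending $2,392.50

COGS = $2,034.35; ending inventory = $2,392.50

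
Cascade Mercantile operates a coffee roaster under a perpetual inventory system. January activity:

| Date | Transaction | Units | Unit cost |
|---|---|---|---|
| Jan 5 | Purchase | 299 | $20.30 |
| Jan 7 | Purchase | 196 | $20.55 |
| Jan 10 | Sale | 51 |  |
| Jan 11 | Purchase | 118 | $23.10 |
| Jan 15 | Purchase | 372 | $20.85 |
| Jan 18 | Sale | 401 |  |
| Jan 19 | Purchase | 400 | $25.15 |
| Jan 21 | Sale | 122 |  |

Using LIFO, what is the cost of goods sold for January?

Jan 10, 51 sold [LIFO — newest first]: 51 @ $20.55 = $1,048.05
Jan 18, 401 sold [LIFO — newest first]: 372 @ $20.85 + 29 @ $23.10 = $8,426.10
Jan 21, 122 sold [LIFO — newest first]: 122 @ $25.15 = $3,068.30
Total COGS = $1,048.05 + $8,426.10 + $3,068.30 = $12,542.45
Ending inventory: 299 @ $20.30 + 145 @ $20.55 + 89 @ $23.10 + 278 @ $25.15 = $18,097.05

COGS = $12,542.45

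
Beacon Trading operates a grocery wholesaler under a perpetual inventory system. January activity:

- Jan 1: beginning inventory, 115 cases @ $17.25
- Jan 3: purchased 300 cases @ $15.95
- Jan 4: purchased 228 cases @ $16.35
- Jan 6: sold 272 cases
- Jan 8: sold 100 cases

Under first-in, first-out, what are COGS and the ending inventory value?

Jan 6, 272 sold [FIFO — oldest first]: 115 @ $17.25 + 157 @ $15.95 = $4,487.90
Jan 8, 100 sold [FIFO — oldest first]: 100 @ $15.95 = $1,595.00
Total COGS = $4,487.90 + $1,595.00 = $6,082.90
Ending inventory: 43 @ $15.95 + 228 @ $16.35 = $4,413.65

COGS = $6,082.90; ending inventory = $4,413.65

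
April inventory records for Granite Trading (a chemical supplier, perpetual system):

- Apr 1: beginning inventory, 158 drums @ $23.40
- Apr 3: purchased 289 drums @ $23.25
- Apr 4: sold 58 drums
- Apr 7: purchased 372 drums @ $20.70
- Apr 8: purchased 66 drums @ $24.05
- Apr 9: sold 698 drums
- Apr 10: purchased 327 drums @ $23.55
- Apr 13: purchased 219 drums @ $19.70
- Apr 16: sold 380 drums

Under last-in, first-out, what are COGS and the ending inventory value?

COGS = $24,791.40; ending inventory = $6,927.90

Apr 4, 58 sold [LIFO — newest first]: 58 @ $23.25 = $1,348.50
Apr 9, 698 sold [LIFO — newest first]: 66 @ $24.05 + 372 @ $20.70 + 231 @ $23.25 + 29 @ $23.40 = $15,337.05
Apr 16, 380 sold [LIFO — newest first]: 219 @ $19.70 + 161 @ $23.55 = $8,105.85
Total COGS = $1,348.50 + $15,337.05 + $8,105.85 = $24,791.40
Ending inventory: 129 @ $23.40 + 166 @ $23.55 = $6,927.90
Check: goods available $31,719.30 = COGS $24,791.40 + ending $6,927.90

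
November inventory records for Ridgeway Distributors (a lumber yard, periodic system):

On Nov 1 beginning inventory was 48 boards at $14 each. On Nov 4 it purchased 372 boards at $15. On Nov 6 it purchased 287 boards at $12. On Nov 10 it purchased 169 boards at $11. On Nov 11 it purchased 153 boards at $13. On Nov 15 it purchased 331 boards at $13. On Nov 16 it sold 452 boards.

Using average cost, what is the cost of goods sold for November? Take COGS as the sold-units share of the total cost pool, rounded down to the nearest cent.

COGS = $5,931.50

Nov 16, sell 452: 452/1360 × $17,847.00 → $5,931.50
Ending inventory (cost pool remaining) = $11,915.50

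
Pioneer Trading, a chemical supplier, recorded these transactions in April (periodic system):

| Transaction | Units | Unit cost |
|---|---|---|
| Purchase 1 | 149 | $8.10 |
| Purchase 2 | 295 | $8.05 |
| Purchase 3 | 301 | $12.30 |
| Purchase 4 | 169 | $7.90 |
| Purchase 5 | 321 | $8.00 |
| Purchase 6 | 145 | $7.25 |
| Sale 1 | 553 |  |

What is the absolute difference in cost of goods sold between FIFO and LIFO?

$615.80

FIFO COGS: 149 @ $8.10 + 295 @ $8.05 + 109 @ $12.30 = $4,922.35
LIFO COGS: 145 @ $7.25 + 321 @ $8.00 + 87 @ $7.90 = $4,306.55
Difference = |$4,922.35 − $4,306.55| = $615.80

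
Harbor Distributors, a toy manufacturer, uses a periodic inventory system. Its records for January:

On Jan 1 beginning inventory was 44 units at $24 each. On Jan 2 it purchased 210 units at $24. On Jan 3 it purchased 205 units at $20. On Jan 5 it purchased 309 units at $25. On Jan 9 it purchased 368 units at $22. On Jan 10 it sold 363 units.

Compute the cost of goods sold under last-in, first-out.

COGS = $7,986

Jan 10, 363 sold [LIFO — newest first]: 363 @ $22 = $7,986
Ending inventory: 44 @ $24 + 210 @ $24 + 205 @ $20 + 309 @ $25 + 5 @ $22 = $18,031
Check: goods available $26,017 = COGS $7,986 + ending $18,031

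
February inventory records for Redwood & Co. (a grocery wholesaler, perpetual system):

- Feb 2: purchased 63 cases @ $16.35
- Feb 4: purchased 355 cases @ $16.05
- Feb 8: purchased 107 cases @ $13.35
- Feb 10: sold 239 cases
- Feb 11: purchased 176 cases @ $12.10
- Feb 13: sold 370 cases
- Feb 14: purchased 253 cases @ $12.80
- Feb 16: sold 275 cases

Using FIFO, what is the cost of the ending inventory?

Ending inventory = $896.00

Feb 10, 239 sold [FIFO — oldest first]: 63 @ $16.35 + 176 @ $16.05 = $3,854.85
Feb 13, 370 sold [FIFO — oldest first]: 179 @ $16.05 + 107 @ $13.35 + 84 @ $12.10 = $5,317.80
Feb 16, 275 sold [FIFO — oldest first]: 92 @ $12.10 + 183 @ $12.80 = $3,455.60
Total COGS = $3,854.85 + $5,317.80 + $3,455.60 = $12,628.25
Ending inventory: 70 @ $12.80 = $896.00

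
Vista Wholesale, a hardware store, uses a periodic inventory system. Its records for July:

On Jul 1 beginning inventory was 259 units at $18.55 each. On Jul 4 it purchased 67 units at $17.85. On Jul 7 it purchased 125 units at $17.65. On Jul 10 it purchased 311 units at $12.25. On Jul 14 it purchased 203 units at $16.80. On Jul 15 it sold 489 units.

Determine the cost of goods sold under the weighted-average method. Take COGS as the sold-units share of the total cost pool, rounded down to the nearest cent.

COGS = $7,817.31

Jul 15, sell 489: 489/965 × $15,426.80 → $7,817.31
Ending inventory (cost pool remaining) = $7,609.49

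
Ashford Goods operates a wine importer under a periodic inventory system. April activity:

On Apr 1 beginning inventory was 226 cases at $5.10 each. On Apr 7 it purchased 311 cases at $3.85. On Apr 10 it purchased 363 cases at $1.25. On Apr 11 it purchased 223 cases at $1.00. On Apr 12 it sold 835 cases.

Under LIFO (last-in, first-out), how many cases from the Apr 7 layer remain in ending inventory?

Apr 12, 835 sold [LIFO — newest first]: 223 @ $1.00 + 363 @ $1.25 + 249 @ $3.85 = $1,635.40
Ending inventory: 226 @ $5.10 + 62 @ $3.85 = $1,391.30

62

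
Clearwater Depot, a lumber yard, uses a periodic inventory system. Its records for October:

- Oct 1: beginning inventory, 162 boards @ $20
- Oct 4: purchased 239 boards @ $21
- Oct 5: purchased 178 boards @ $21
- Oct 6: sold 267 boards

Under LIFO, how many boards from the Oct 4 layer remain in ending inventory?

150

Oct 6, 267 sold [LIFO — newest first]: 178 @ $21 + 89 @ $21 = $5,607
Ending inventory: 162 @ $20 + 150 @ $21 = $6,390
Check: goods available $11,997 = COGS $5,607 + ending $6,390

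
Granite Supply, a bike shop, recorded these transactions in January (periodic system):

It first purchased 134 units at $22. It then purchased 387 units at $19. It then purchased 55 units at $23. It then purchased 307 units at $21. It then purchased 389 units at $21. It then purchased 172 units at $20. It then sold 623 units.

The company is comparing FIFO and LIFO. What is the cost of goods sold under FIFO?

COGS = $12,553

FIFO COGS: 134 @ $22 + 387 @ $19 + 55 @ $23 + 47 @ $21 = $12,553
LIFO COGS: 172 @ $20 + 389 @ $21 + 62 @ $21 = $12,911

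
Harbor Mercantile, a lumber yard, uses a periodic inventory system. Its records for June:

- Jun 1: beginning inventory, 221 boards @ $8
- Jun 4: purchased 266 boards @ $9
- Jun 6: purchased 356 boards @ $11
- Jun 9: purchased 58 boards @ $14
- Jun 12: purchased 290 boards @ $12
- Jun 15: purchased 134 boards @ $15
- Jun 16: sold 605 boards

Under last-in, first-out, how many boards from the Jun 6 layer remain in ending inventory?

Jun 16, 605 sold [LIFO — newest first]: 134 @ $15 + 290 @ $12 + 58 @ $14 + 123 @ $11 = $7,655
Ending inventory: 221 @ $8 + 266 @ $9 + 233 @ $11 = $6,725

233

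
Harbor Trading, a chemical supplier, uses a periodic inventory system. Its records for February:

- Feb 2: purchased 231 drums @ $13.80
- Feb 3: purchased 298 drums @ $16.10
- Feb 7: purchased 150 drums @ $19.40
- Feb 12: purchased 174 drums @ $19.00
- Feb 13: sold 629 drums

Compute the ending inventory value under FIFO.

Ending inventory = $4,276.00

Feb 13, 629 sold [FIFO — oldest first]: 231 @ $13.80 + 298 @ $16.10 + 100 @ $19.40 = $9,925.60
Ending inventory: 50 @ $19.40 + 174 @ $19.00 = $4,276.00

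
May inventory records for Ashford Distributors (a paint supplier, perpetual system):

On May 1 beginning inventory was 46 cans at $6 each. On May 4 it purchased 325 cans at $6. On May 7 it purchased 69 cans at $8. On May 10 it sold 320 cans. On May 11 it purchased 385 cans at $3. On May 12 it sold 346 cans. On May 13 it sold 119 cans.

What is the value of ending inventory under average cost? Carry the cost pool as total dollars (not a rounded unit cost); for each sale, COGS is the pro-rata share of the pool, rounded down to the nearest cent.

After May 1: 46 on hand, pool $276.00 (≈ $6.0000 each)
After May 4: 371 on hand, pool $2,226.00 (≈ $6.0000 each)
After May 7: 440 on hand, pool $2,778.00 (≈ $6.3136 each)
May 10, sell 320: 320/440 × $2,778.00 → $2,020.36
After May 11: 505 on hand, pool $1,912.64 (≈ $3.7874 each)
May 12, sell 346: 346/505 × $1,912.64 → $1,310.44
May 13, sell 119: 119/159 × $602.20 → $450.70
Total COGS = $2,020.36 + $1,310.44 + $450.70 = $3,781.50
Ending inventory (cost pool remaining) = $151.50
Check: goods available $3,933.00 = COGS $3,781.50 + ending $151.50

Ending inventory = $151.50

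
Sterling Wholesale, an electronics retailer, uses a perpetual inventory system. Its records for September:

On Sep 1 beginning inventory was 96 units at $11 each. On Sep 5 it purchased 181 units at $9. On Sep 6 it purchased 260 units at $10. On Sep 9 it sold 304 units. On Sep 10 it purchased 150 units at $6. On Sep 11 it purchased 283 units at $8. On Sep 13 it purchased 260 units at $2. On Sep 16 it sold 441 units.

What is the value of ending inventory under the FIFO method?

Ending inventory = $2,320

Sep 9, 304 sold [FIFO — oldest first]: 96 @ $11 + 181 @ $9 + 27 @ $10 = $2,955
Sep 16, 441 sold [FIFO — oldest first]: 233 @ $10 + 150 @ $6 + 58 @ $8 = $3,694
Total COGS = $2,955 + $3,694 = $6,649
Ending inventory: 225 @ $8 + 260 @ $2 = $2,320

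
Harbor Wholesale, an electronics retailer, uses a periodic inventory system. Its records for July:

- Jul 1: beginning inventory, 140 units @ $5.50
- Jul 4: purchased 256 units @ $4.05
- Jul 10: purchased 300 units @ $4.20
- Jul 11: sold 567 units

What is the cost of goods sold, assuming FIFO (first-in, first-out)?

COGS = $2,525.00

Jul 11, 567 sold [FIFO — oldest first]: 140 @ $5.50 + 256 @ $4.05 + 171 @ $4.20 = $2,525.00
Ending inventory: 129 @ $4.20 = $541.80
Check: goods available $3,066.80 = COGS $2,525.00 + ending $541.80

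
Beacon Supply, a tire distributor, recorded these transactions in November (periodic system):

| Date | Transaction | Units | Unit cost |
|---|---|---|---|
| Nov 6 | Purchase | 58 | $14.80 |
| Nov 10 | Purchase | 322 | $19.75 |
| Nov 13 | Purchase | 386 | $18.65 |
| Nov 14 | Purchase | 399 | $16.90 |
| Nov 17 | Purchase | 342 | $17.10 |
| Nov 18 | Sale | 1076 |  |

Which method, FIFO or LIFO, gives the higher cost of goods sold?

FIFO COGS: 58 @ $14.80 + 322 @ $19.75 + 386 @ $18.65 + 310 @ $16.90 = $19,655.80
LIFO COGS: 342 @ $17.10 + 399 @ $16.90 + 335 @ $18.65 = $18,839.05

FIFO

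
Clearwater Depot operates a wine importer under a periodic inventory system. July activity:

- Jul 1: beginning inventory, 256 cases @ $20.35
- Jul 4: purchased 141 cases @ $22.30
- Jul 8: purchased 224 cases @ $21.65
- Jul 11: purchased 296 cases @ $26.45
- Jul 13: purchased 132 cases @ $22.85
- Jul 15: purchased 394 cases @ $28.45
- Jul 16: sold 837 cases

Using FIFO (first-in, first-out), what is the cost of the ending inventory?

Ending inventory = $16,341.50

Jul 16, 837 sold [FIFO — oldest first]: 256 @ $20.35 + 141 @ $22.30 + 224 @ $21.65 + 216 @ $26.45 = $18,916.70
Ending inventory: 80 @ $26.45 + 132 @ $22.85 + 394 @ $28.45 = $16,341.50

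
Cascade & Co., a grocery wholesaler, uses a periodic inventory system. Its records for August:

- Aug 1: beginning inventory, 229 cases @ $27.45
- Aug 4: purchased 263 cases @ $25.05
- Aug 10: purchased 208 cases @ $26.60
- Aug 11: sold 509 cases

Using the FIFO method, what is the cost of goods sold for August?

Aug 11, 509 sold [FIFO — oldest first]: 229 @ $27.45 + 263 @ $25.05 + 17 @ $26.60 = $13,326.40
Ending inventory: 191 @ $26.60 = $5,080.60

COGS = $13,326.40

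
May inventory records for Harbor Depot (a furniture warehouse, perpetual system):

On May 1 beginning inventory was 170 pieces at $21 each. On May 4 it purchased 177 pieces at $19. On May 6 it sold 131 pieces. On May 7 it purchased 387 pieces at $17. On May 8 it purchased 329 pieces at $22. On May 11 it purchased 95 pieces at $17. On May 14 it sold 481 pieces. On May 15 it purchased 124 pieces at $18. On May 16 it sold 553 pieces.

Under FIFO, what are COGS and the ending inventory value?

May 6, 131 sold [FIFO — oldest first]: 131 @ $21 = $2,751
May 14, 481 sold [FIFO — oldest first]: 39 @ $21 + 177 @ $19 + 265 @ $17 = $8,687
May 16, 553 sold [FIFO — oldest first]: 122 @ $17 + 329 @ $22 + 95 @ $17 + 7 @ $18 = $11,053
Total COGS = $2,751 + $8,687 + $11,053 = $22,491
Ending inventory: 117 @ $18 = $2,106

COGS = $22,491; ending inventory = $2,106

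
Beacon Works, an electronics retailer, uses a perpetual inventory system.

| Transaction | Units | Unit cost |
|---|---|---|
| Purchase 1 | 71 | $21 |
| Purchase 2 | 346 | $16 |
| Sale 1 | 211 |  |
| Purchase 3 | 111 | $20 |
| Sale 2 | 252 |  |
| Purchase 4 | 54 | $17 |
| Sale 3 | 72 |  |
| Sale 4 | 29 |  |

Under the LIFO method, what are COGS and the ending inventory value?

COGS = $9,787; ending inventory = $378

Sale 1 (211) [LIFO — newest first]: 211 @ $16 = $3,376
Sale 2 (252) [LIFO — newest first]: 111 @ $20 + 135 @ $16 + 6 @ $21 = $4,506
Sale 3 (72) [LIFO — newest first]: 54 @ $17 + 18 @ $21 = $1,296
Sale 4 (29) [LIFO — newest first]: 29 @ $21 = $609
Total COGS = $3,376 + $4,506 + $1,296 + $609 = $9,787
Ending inventory: 18 @ $21 = $378
Check: goods available $10,165 = COGS $9,787 + ending $378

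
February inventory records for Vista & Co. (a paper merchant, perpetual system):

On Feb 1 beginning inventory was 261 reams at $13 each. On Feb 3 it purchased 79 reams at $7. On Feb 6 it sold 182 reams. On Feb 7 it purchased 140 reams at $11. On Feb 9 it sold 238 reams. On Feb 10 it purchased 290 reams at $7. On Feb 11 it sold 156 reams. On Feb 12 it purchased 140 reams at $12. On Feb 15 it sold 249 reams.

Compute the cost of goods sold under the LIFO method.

COGS = $8,241

Feb 6, 182 sold [LIFO — newest first]: 79 @ $7 + 103 @ $13 = $1,892
Feb 9, 238 sold [LIFO — newest first]: 140 @ $11 + 98 @ $13 = $2,814
Feb 11, 156 sold [LIFO — newest first]: 156 @ $7 = $1,092
Feb 15, 249 sold [LIFO — newest first]: 140 @ $12 + 109 @ $7 = $2,443
Total COGS = $1,892 + $2,814 + $1,092 + $2,443 = $8,241
Ending inventory: 60 @ $13 + 25 @ $7 = $955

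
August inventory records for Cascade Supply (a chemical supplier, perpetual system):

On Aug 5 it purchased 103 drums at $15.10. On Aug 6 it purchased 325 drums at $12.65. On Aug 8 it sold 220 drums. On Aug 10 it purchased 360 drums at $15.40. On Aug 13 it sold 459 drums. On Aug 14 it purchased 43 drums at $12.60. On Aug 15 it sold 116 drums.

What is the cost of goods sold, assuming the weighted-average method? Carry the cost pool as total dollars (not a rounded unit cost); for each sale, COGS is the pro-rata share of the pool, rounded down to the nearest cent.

After Aug 5: 103 on hand, pool $1,555.30 (≈ $15.1000 each)
After Aug 6: 428 on hand, pool $5,666.55 (≈ $13.2396 each)
Aug 8, sell 220: 220/428 × $5,666.55 → $2,912.71
After Aug 10: 568 on hand, pool $8,297.84 (≈ $14.6089 each)
Aug 13, sell 459: 459/568 × $8,297.84 → $6,705.47
After Aug 14: 152 on hand, pool $2,134.17 (≈ $14.0406 each)
Aug 15, sell 116: 116/152 × $2,134.17 → $1,628.70
Total COGS = $2,912.71 + $6,705.47 + $1,628.70 = $11,246.88
Ending inventory (cost pool remaining) = $505.47
Check: goods available $11,752.35 = COGS $11,246.88 + ending $505.47

COGS = $11,246.88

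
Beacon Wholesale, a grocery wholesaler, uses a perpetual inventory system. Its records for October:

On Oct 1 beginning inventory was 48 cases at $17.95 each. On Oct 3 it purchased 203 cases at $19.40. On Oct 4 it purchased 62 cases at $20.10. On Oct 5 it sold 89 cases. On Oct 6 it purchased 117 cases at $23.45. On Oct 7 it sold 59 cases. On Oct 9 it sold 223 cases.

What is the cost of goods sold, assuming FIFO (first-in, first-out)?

Oct 5, 89 sold [FIFO — oldest first]: 48 @ $17.95 + 41 @ $19.40 = $1,657.00
Oct 7, 59 sold [FIFO — oldest first]: 59 @ $19.40 = $1,144.60
Oct 9, 223 sold [FIFO — oldest first]: 103 @ $19.40 + 62 @ $20.10 + 58 @ $23.45 = $4,604.50
Total COGS = $1,657.00 + $1,144.60 + $4,604.50 = $7,406.10
Ending inventory: 59 @ $23.45 = $1,383.55
Check: goods available $8,789.65 = COGS $7,406.10 + ending $1,383.55

COGS = $7,406.10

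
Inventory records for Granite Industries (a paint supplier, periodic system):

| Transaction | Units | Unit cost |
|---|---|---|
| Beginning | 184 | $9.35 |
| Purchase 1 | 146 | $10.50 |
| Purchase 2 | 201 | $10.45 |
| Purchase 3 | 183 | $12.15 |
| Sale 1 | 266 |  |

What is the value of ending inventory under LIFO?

Ending inventory = $4,486.50

Sale 1 (266) [LIFO — newest first]: 183 @ $12.15 + 83 @ $10.45 = $3,090.80
Ending inventory: 184 @ $9.35 + 146 @ $10.50 + 118 @ $10.45 = $4,486.50
Check: goods available $7,577.30 = COGS $3,090.80 + ending $4,486.50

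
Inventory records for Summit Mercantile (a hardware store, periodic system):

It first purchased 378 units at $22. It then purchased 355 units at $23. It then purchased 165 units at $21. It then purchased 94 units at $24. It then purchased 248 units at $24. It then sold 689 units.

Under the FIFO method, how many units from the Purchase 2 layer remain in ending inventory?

44

Sale 1 (689) [FIFO — oldest first]: 378 @ $22 + 311 @ $23 = $15,469
Ending inventory: 44 @ $23 + 165 @ $21 + 94 @ $24 + 248 @ $24 = $12,685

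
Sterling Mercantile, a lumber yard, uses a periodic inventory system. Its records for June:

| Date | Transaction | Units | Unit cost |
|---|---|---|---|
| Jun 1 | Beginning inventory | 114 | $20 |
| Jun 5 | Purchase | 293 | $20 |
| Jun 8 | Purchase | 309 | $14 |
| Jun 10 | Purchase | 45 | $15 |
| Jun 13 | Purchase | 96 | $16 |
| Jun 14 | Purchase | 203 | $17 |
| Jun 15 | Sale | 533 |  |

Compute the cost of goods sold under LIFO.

COGS = $8,308

Jun 15, 533 sold [LIFO — newest first]: 203 @ $17 + 96 @ $16 + 45 @ $15 + 189 @ $14 = $8,308
Ending inventory: 114 @ $20 + 293 @ $20 + 120 @ $14 = $9,820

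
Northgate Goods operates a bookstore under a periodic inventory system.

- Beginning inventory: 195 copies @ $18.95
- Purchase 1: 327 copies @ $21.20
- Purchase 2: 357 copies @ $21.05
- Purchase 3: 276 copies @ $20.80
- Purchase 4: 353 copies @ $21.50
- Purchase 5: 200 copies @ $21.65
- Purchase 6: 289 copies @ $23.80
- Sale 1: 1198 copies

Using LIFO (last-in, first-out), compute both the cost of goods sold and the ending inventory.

Sale 1 (1198) [LIFO — newest first]: 289 @ $23.80 + 200 @ $21.65 + 353 @ $21.50 + 276 @ $20.80 + 80 @ $21.05 = $26,222.50
Ending inventory: 195 @ $18.95 + 327 @ $21.20 + 277 @ $21.05 = $16,458.50
Check: goods available $42,681.00 = COGS $26,222.50 + ending $16,458.50

COGS = $26,222.50; ending inventory = $16,458.50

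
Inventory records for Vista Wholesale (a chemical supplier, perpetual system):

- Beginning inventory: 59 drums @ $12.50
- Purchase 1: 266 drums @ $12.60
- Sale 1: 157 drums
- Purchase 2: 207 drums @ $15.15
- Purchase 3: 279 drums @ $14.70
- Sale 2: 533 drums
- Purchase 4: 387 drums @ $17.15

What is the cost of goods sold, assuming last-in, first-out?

Sale 1 (157) [LIFO — newest first]: 157 @ $12.60 = $1,978.20
Sale 2 (533) [LIFO — newest first]: 279 @ $14.70 + 207 @ $15.15 + 47 @ $12.60 = $7,829.55
Total COGS = $1,978.20 + $7,829.55 = $9,807.75
Ending inventory: 59 @ $12.50 + 62 @ $12.60 + 387 @ $17.15 = $8,155.75

COGS = $9,807.75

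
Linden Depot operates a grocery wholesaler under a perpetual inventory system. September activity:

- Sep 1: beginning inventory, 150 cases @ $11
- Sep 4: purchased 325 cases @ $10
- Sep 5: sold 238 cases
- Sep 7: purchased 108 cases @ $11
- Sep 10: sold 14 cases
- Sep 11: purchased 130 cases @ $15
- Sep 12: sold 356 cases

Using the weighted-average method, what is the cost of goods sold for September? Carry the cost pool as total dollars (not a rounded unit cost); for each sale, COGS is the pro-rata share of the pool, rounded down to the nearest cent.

COGS = $6,799.99

After Sep 1: 150 on hand, pool $1,650.00 (≈ $11.0000 each)
After Sep 4: 475 on hand, pool $4,900.00 (≈ $10.3158 each)
Sep 5, sell 238: 238/475 × $4,900.00 → $2,455.15
After Sep 7: 345 on hand, pool $3,632.85 (≈ $10.5300 each)
Sep 10, sell 14: 14/345 × $3,632.85 → $147.42
After Sep 11: 461 on hand, pool $5,435.43 (≈ $11.7905 each)
Sep 12, sell 356: 356/461 × $5,435.43 → $4,197.42
Total COGS = $2,455.15 + $147.42 + $4,197.42 = $6,799.99
Ending inventory (cost pool remaining) = $1,238.01
Check: goods available $8,038.00 = COGS $6,799.99 + ending $1,238.01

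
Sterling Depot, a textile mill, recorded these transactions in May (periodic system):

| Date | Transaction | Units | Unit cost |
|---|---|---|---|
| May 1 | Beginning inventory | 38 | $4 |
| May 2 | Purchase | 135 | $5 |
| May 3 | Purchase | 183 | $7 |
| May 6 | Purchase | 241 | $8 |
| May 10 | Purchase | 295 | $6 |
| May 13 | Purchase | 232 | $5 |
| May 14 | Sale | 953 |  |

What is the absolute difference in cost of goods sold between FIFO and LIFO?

$38

FIFO COGS: 38 @ $4 + 135 @ $5 + 183 @ $7 + 241 @ $8 + 295 @ $6 + 61 @ $5 = $6,111
LIFO COGS: 232 @ $5 + 295 @ $6 + 241 @ $8 + 183 @ $7 + 2 @ $5 = $6,149
Difference = |$6,111 − $6,149| = $38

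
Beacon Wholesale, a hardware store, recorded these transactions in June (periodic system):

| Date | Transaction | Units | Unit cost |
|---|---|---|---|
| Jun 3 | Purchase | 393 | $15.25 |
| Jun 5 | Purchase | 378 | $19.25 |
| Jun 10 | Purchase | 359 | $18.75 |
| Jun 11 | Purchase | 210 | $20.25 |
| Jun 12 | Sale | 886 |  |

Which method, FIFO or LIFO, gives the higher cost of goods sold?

LIFO

FIFO COGS: 393 @ $15.25 + 378 @ $19.25 + 115 @ $18.75 = $15,426.00
LIFO COGS: 210 @ $20.25 + 359 @ $18.75 + 317 @ $19.25 = $17,086.00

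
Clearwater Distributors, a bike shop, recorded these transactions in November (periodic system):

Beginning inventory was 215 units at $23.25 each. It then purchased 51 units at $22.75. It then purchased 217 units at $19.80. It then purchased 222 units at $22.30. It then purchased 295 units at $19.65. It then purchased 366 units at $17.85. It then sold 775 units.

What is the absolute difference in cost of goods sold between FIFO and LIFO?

FIFO COGS: 215 @ $23.25 + 51 @ $22.75 + 217 @ $19.80 + 222 @ $22.30 + 70 @ $19.65 = $16,781.70
LIFO COGS: 366 @ $17.85 + 295 @ $19.65 + 114 @ $22.30 = $14,872.05
Difference = |$16,781.70 − $14,872.05| = $1,909.65

$1,909.65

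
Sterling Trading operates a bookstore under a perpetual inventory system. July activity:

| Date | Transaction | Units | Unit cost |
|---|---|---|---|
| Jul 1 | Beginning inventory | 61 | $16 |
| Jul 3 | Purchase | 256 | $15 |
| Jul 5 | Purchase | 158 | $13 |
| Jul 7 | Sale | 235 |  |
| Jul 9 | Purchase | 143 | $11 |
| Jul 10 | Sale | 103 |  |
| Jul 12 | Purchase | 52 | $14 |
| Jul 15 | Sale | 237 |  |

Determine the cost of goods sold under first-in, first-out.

COGS = $7,970

Jul 7, 235 sold [FIFO — oldest first]: 61 @ $16 + 174 @ $15 = $3,586
Jul 10, 103 sold [FIFO — oldest first]: 82 @ $15 + 21 @ $13 = $1,503
Jul 15, 237 sold [FIFO — oldest first]: 137 @ $13 + 100 @ $11 = $2,881
Total COGS = $3,586 + $1,503 + $2,881 = $7,970
Ending inventory: 43 @ $11 + 52 @ $14 = $1,201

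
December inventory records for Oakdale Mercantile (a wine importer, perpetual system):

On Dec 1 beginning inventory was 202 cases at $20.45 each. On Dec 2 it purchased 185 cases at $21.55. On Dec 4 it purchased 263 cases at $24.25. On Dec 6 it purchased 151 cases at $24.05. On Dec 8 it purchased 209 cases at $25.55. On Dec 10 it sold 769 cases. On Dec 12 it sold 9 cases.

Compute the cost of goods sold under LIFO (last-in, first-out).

Dec 10, 769 sold [LIFO — newest first]: 209 @ $25.55 + 151 @ $24.05 + 263 @ $24.25 + 146 @ $21.55 = $18,495.55
Dec 12, 9 sold [LIFO — newest first]: 9 @ $21.55 = $193.95
Total COGS = $18,495.55 + $193.95 = $18,689.50
Ending inventory: 202 @ $20.45 + 30 @ $21.55 = $4,777.40

COGS = $18,689.50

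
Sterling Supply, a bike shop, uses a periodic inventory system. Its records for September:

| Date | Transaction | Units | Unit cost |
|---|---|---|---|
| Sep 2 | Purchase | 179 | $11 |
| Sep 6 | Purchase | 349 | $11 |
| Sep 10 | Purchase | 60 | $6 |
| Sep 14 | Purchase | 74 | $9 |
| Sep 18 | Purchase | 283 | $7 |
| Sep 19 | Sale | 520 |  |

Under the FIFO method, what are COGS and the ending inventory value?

Sep 19, 520 sold [FIFO — oldest first]: 179 @ $11 + 341 @ $11 = $5,720
Ending inventory: 8 @ $11 + 60 @ $6 + 74 @ $9 + 283 @ $7 = $3,095

COGS = $5,720; ending inventory = $3,095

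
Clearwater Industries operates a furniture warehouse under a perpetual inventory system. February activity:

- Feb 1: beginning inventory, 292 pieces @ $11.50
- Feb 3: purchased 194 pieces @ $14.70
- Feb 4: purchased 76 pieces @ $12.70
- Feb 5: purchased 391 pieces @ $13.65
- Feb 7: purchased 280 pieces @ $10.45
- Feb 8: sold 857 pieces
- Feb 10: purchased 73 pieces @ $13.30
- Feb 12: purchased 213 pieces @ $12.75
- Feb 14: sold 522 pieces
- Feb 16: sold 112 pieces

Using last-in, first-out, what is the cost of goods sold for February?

Feb 8, 857 sold [LIFO — newest first]: 280 @ $10.45 + 391 @ $13.65 + 76 @ $12.70 + 110 @ $14.70 = $10,845.35
Feb 14, 522 sold [LIFO — newest first]: 213 @ $12.75 + 73 @ $13.30 + 84 @ $14.70 + 152 @ $11.50 = $6,669.45
Feb 16, 112 sold [LIFO — newest first]: 112 @ $11.50 = $1,288.00
Total COGS = $10,845.35 + $6,669.45 + $1,288.00 = $18,802.80
Ending inventory: 28 @ $11.50 = $322.00

COGS = $18,802.80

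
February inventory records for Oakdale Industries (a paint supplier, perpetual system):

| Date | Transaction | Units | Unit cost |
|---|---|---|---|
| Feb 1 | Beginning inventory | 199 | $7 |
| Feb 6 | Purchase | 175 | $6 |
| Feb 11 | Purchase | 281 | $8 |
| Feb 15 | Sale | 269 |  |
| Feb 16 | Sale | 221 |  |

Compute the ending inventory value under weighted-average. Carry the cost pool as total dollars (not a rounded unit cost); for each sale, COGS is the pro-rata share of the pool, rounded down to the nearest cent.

Ending inventory = $1,181.71

After Feb 1: 199 on hand, pool $1,393.00 (≈ $7.0000 each)
After Feb 6: 374 on hand, pool $2,443.00 (≈ $6.5321 each)
After Feb 11: 655 on hand, pool $4,691.00 (≈ $7.1618 each)
Feb 15, sell 269: 269/655 × $4,691.00 → $1,926.53
Feb 16, sell 221: 221/386 × $2,764.47 → $1,582.76
Total COGS = $1,926.53 + $1,582.76 = $3,509.29
Ending inventory (cost pool remaining) = $1,181.71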